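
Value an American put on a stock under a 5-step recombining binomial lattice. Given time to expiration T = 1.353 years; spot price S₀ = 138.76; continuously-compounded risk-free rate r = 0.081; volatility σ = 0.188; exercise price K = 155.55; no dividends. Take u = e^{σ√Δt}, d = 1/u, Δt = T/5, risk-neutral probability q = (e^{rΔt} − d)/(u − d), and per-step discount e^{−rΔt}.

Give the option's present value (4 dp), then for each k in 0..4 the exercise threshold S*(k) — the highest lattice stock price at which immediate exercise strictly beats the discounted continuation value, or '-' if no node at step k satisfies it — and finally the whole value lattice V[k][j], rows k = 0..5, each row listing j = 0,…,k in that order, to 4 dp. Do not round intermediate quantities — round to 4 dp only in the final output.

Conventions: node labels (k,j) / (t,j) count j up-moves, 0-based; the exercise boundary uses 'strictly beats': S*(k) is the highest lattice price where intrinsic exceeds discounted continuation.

price = 16.9078
boundary = - 125.8323 138.7600 125.8323 138.7600
tree:
16.9078
29.7177 8.5941
41.4411 16.7900 3.1913
52.0722 29.7177 7.3434 0.4103
61.7128 41.4411 16.7900 1.0197 0.0000
70.4553 52.0722 29.7177 2.5341 0.0000 0.0000

Δt=0.27060  u=1.10274  d=0.90683  q=0.58869  discount=0.97832
step 5 (expiry): payoffs max(K−S,0) = 70.4553 52.0722 29.7177 2.5341 0.0000 0.0000
step 4: (k=4,j=0): S=93.8372, K−S=61.7128, hold=58.3405 ⇒ V=61.7128 exercise | (k=4,j=1): S=114.1089, K−S=41.4411, hold=38.0687 ⇒ V=41.4411 exercise | (k=4,j=2): S=138.7600, K−S=16.7900, hold=13.4177 ⇒ V=16.7900 exercise | (k=4,j=3): S=168.7365, K−S=0.0000, hold=1.0197 ⇒ V=1.0197 continue | (k=4,j=4): S=205.1888, K−S=0.0000, hold=0.0000 ⇒ V=0.0000 continue  boundary S*=138.7600
step 3: (k=3,j=0): S=103.4778, K−S=52.0722, hold=48.6998 ⇒ V=52.0722 exercise | (k=3,j=1): S=125.8323, K−S=29.7177, hold=26.3454 ⇒ V=29.7177 exercise | (k=3,j=2): S=153.0159, K−S=2.5341, hold=7.3434 ⇒ V=7.3434 continue | (k=3,j=3): S=186.0721, K−S=0.0000, hold=0.4103 ⇒ V=0.4103 continue  boundary S*=125.8323
step 2: (k=2,j=0): S=114.1089, K−S=41.4411, hold=38.0687 ⇒ V=41.4411 exercise | (k=2,j=1): S=138.7600, K−S=16.7900, hold=16.1875 ⇒ V=16.7900 exercise | (k=2,j=2): S=168.7365, K−S=0.0000, hold=3.1913 ⇒ V=3.1913 continue  boundary S*=138.7600
step 1: (k=1,j=0): S=125.8323, K−S=29.7177, hold=26.3454 ⇒ V=29.7177 exercise | (k=1,j=1): S=153.0159, K−S=2.5341, hold=8.5941 ⇒ V=8.5941 continue  boundary S*=125.8323
step 0: (k=0,j=0): S=138.7600, K−S=16.7900, hold=16.9078 ⇒ V=16.9078 continue  boundary S*=-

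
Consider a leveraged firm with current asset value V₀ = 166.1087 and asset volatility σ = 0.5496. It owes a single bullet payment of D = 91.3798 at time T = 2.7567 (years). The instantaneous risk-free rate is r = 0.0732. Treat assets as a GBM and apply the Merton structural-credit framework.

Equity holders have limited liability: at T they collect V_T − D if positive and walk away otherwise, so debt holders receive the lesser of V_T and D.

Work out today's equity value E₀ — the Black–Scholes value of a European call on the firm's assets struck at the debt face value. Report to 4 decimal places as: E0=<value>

Equity is a call on the firm's assets struck at D = 91.3798:
d₁ = [ln(V₀/D) + (r + σ²/2)T] / (σ√T)
   = [ln(166.1087/91.3798) + (0.0732 + 0.5·0.5496²)·2.7567] / (0.5496·√2.7567)
   = [0.597618 + 0.618135] / 0.912518 = 1.332306
d₂ = d₁ − σ√T = 1.332306 − 0.912518 = 0.419788
N(d₁) = 0.908620,  N(d₂) = 0.662680,  e^(−rT) = 0.817266
E₀ = V₀·N(d₁) − D·e^(−rT)·N(d₂)
   = 166.1087·0.908620 − 91.3798·0.817266·0.662680 = 101.439714

E0=101.4397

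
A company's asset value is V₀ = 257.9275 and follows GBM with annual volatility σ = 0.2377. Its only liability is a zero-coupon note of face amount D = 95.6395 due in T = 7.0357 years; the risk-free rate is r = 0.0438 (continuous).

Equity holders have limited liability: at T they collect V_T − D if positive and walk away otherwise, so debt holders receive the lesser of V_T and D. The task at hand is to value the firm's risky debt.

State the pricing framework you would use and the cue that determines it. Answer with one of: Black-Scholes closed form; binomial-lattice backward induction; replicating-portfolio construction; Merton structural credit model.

Key observation: assets follow a GBM and default happens iff V_T < 95.6395; valuing claims on that split (equity as a call, risky debt as the residual) is the structural model's definition.

framework: Merton structural credit model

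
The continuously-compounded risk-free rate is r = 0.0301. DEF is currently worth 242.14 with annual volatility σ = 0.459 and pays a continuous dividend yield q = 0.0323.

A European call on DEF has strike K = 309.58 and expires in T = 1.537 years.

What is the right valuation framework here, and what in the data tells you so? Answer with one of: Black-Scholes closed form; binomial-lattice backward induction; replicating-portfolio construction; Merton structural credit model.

Key observation: the strike-309.58 call on DEF is European-exercise on a continuously-modelled lognormal underlying, so its value is a single closed-form evaluation.

framework: Black-Scholes closed form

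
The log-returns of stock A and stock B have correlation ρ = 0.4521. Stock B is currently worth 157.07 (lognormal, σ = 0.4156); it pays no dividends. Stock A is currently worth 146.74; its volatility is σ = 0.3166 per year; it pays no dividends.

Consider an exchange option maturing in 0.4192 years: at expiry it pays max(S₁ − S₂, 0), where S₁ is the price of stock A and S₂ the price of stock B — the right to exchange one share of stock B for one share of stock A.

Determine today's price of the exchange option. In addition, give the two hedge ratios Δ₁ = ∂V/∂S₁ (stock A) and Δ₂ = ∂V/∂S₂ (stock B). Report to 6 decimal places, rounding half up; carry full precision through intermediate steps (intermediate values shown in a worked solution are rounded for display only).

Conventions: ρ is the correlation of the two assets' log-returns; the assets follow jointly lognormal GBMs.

exchange price = 10.734550
Δ1 = 0.444043
Δ2 = -0.346497

σ_eff = √(σ₁² + σ₂² − 2ρσ₁σ₂) = √(0.3166² + 0.4156² − 2·0.4521·0.3166·0.4156) = 0.392410
d₁ = (ln(S₁/S₂) + (q₂ − q₁ + σ_eff²/2)T) / (σ_eff√T) = (ln(146.74/157.07) + (0.0 − 0.0 + 0.076993)·0.4192) / 0.254068 = -0.140726
d₂ = d₁ − σ_eff√T = -0.140726 − 0.254068 = -0.394794
N(d₁) = 0.444043,  N(d₂) = 0.346497
V = S₁·e^{−q₁T}·N(d₁) − S₂·e^{−q₂T}·N(d₂) = 65.158909 − 54.424359 = 10.734550
Key observation: no risk-free rate is needed — with the second asset as numeraire the exchange option is a call on the ratio S₁/S₂, and r cancels out of the value.
Δ₁ = e^{−q₁T}·N(d₁) = 0.444043;  Δ₂ = −e^{−q₂T}·N(d₂) = -0.346497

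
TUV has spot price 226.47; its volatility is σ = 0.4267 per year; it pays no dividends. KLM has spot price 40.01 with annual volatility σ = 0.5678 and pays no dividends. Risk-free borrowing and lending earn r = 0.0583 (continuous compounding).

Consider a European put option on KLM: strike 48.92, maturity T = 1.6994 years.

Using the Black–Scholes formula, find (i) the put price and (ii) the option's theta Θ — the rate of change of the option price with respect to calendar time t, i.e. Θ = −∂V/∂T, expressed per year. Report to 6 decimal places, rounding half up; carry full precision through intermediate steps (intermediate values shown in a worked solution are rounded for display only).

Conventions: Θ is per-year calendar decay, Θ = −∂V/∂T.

price = 14.428312
Θ = -1.590376

σ√T = 0.5678·√1.6994 = 0.740190
d₁ = (ln(S/K) + (r+σ²/2)T) / (σ√T) = (ln(40.01/48.92) + (0.0583+0.5678²/2)·1.6994) / 0.740190 = (-0.201057 + 0.373016) / 0.740190 = 0.232317
d₂ = d₁ − σ√T = 0.232317 − 0.740190 = -0.507873
e^{−rT} = 0.905675
N(−d₁) = 0.408146,  N(−d₂) = 0.694229
Put price V = K·e^{−rT}·N(−d₂) − S·N(−d₁) = 30.758229 − 16.329917 = 14.428312
φ(d₁) = (1/√(2π))·e^{−d₁²/2} = 0.388321
Θ = −S·φ(d₁)·σ/(2√T) + r·K·e^{−rT}·N(−d₂) = −3.383580 + 1.793205 = -1.590376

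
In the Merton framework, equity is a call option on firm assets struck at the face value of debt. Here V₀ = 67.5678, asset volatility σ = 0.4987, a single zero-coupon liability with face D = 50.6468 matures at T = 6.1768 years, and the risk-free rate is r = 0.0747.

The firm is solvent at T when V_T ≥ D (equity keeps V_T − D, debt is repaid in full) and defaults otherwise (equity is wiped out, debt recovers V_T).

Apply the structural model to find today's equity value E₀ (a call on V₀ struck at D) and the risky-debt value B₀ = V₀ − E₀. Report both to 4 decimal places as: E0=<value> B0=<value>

Apply the equity-as-call identities (strike 50.6468, horizon 6.1768 years):
d₁ = [ln(V₀/D) + (r + σ²/2)T] / (σ√T)
   = [ln(67.5678/50.6468) + (0.0747 + 0.5·0.4987²)·6.1768] / (0.4987·√6.1768)
   = [0.288255 + 1.229497] / 1.239428 = 1.224559
d₂ = d₁ − σ√T = 1.224559 − 1.239428 = -0.014868
N(d₁) = 0.889629,  N(d₂) = 0.494069,  e^(−rT) = 0.630396
E₀ = V₀·N(d₁) − D·e^(−rT)·N(d₂)
   = 67.5678·0.889629 − 50.6468·0.630396·0.494069 = 44.335899
B₀ = V₀ − E₀ = 67.5678 − 44.335899 = 23.231901

E0=44.3359 B0=23.2319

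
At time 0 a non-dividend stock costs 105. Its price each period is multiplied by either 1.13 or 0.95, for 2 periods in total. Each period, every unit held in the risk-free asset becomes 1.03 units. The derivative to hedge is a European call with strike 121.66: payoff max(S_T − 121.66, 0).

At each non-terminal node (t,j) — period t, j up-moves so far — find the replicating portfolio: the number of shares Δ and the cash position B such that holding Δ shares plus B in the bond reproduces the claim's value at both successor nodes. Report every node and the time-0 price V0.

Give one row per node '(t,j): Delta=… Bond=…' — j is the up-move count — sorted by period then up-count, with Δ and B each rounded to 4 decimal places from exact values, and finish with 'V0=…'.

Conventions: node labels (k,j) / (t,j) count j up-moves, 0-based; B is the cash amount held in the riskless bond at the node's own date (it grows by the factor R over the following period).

(0,0): Delta=0.2834 Bond=-27.4488
(1,0): Delta=0.0000 Bond=0.0000
(1,1): Delta=0.5813 Bond=-63.6126
V0=2.3115

No-arbitrage ⇒ martingale measure with p* = (R−d)/(u−d) = 0.4444.
Expiry values: V(2,0)=0.0000, V(2,1)=0.0000, V(2,2)=12.4145
  t=1,j=0: stock 99.7500 → up 112.7175 (V=0.0000), down 94.7625 (V=0.0000). Price 0.0000; hedge Δ=0.0000, bond B=0.0000.
  t=1,j=1: stock 118.6500 → up 134.0745 (V=12.4145), down 112.7175 (V=0.0000). Price 5.3569; hedge Δ=0.5813, bond B=-63.6126.
  t=0,j=0: stock 105.0000 → up 118.6500 (V=5.3569), down 99.7500 (V=0.0000). Price 2.3115; hedge Δ=0.2834, bond B=-27.4488.
As a check, the time-0 holding Δ(0,0)·S0 + B(0,0) comes to 2.3115 — exactly V0.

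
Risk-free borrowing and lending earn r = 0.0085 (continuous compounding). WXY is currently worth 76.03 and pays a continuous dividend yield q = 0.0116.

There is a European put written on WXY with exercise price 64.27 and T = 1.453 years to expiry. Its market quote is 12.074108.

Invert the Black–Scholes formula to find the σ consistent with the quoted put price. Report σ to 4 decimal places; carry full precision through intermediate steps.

At σ = 0.5250 the Black–Scholes value reproduces the quote:
σ√T = 0.525·√1.453 = 0.632837
d₁ = (ln(S/K) + (r−q+σ²/2)T) / (σ√T) = (ln(76.03/64.27) + (0.0085−0.0116+0.525²/2)·1.453) / 0.632837 = (0.168035 + 0.195737) / 0.632837 = 0.574827
d₂ = d₁ − σ√T = 0.574827 − 0.632837 = -0.058010
e^{−rT} = 0.987725
e^{−qT} = 0.983286
N(−d₁) = 0.282704,  N(−d₂) = 0.523130
V = K·e^{−rT}·N(−d₂) − S·e^{−qT}·N(−d₁) = 33.208852 − 21.134744 = 12.074108 (the quoted price), and the Black–Scholes price is strictly increasing in σ, so σ is unique

sigma = 0.5250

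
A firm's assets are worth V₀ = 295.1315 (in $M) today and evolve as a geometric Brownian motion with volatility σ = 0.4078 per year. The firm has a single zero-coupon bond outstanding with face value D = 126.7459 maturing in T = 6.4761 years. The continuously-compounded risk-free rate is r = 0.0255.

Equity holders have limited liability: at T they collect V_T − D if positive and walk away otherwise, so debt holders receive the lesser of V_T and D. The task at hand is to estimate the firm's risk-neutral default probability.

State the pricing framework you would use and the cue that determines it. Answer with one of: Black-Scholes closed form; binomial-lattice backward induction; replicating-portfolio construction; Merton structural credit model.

framework: Merton structural credit model

Key observation: a levered firm with one bullet debt due at 6.4761 years is the canonical structural-credit setup: equity is a call on the firm's assets struck at the face value.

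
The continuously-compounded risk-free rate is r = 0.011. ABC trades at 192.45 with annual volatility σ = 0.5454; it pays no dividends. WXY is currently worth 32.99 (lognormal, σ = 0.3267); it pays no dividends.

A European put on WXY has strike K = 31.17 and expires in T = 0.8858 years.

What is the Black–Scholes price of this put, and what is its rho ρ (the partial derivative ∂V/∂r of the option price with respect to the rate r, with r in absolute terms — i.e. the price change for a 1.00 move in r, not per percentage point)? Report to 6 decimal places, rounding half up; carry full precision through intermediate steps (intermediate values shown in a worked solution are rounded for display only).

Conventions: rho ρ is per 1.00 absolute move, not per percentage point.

price = 2.930229
ρ = -12.989921

σ√T = 0.3267·√0.8858 = 0.307480
d₁ = (ln(S/K) + (r+σ²/2)T) / (σ√T) = (ln(32.99/31.17) + (0.011+0.3267²/2)·0.8858) / 0.307480 = (0.056748 + 0.057016) / 0.307480 = 0.369989
d₂ = d₁ − σ√T = 0.369989 − 0.307480 = 0.062509
e^{−rT} = 0.990304
N(−d₁) = 0.355695,  N(−d₂) = 0.475079
Put price V = K·e^{−rT}·N(−d₂) − S·N(−d₁) = 14.664620 − 11.734392 = 2.930229
ρ = −K·T·e^{−rT}·N(−d₂) = -12.989921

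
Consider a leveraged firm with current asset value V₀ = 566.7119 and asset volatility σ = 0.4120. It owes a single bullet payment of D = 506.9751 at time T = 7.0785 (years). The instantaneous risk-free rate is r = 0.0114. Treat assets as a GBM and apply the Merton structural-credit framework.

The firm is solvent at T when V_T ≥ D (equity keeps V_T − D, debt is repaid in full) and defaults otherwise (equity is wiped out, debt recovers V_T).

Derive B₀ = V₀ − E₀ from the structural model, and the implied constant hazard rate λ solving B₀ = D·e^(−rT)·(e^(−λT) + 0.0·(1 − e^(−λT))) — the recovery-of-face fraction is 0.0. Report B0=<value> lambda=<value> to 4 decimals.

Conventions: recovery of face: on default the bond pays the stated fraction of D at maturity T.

Work the structural quantities from V₀ = 566.7119 against face 506.9751:
d₁ = [ln(V₀/D) + (r + σ²/2)T] / (σ√T)
   = [ln(566.7119/506.9751) + (0.0114 + 0.5·0.4120²)·7.0785] / (0.4120·√7.0785)
   = [0.111389 + 0.681461] / 1.096145 = 0.723308
d₂ = d₁ − σ√T = 0.723308 − 1.096145 = -0.372836
N(d₁) = 0.765255,  N(d₂) = 0.354635,  e^(−rT) = 0.922475
E₀ = V₀·N(d₁) − D·e^(−rT)·N(d₂)
   = 566.7119·0.765255 − 506.9751·0.922475·0.354635 = 267.826076
B₀ = V₀ − E₀ = 566.7119 − 267.826076 = 298.885824
e^(−λT) = (B₀·e^(rT)/D − 0)/(1 − 0) = (298.8858·1.084040/506.9751 − 0)/1 = 0.63909291
λ = −ln(0.63909291)/7.0785 = 0.063249

B0=298.8858 lambda=0.0632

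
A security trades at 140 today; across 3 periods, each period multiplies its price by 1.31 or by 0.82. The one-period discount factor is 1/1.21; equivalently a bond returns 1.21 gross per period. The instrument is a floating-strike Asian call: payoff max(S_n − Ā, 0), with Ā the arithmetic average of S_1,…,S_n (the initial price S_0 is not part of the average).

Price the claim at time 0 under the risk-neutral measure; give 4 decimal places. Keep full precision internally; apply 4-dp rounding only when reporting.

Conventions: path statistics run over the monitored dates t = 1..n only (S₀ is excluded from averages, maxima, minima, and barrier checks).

Set p* = 0.7959 (from d < R < u); the path-dependent value is the discounted p*-expectation over all price paths.
Enumerate all 2^3 = 8 price paths (U = up ×1.31, D = down ×0.82); each path with k up-moves has probability p*^k·(1−p*)^(3−k).
DDD: Ā=95.3758, payoff=0.0000, prob=0.008500
UDD: Ā=152.3687, payoff=0.0000, prob=0.033149
DUD: Ā=129.5021, payoff=0.0000, prob=0.033149
UUD: Ā=206.8874, payoff=0.0000, prob=0.129283
DDU: Ā=110.7514, payoff=12.5668, prob=0.033149
UDU: Ā=176.9321, payoff=20.0762, prob=0.129283
DUU: Ā=154.0654, payoff=42.9429, prob=0.129283
UUU: Ā=246.1289, payoff=68.6038, prob=0.504203
Price = Σ prob·payoff / R^3 = 43.154131 / 1.771561 = 24.3594

price = 24.3594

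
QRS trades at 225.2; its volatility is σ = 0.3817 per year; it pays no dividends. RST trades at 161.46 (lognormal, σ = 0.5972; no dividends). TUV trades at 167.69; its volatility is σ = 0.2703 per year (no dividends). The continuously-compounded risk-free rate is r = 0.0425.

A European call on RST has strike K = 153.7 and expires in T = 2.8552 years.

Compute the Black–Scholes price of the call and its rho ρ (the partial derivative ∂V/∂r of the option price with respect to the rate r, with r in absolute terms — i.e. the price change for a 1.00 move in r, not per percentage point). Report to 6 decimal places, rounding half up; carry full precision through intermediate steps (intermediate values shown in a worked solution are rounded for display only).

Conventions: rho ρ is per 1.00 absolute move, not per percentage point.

price = 70.866689
ρ = 143.283734

σ√T = 0.5972·√2.8552 = 1.009109
d₁ = (ln(S/K) + (r+σ²/2)T) / (σ√T) = (ln(161.46/153.7) + (0.0425+0.5972²/2)·2.8552) / 1.009109 = (0.049255 + 0.630496) / 1.009109 = 0.673615
d₂ = d₁ − σ√T = 0.673615 − 1.009109 = -0.335494
e^{−rT} = 0.885727
N(d₁) = 0.749722,  N(d₂) = 0.368626
Call price V = S·N(d₁) − K·e^{−rT}·N(d₂) = 121.050120 − 50.183432 = 70.866689
ρ = K·T·e^{−rT}·N(d₂) = 143.283734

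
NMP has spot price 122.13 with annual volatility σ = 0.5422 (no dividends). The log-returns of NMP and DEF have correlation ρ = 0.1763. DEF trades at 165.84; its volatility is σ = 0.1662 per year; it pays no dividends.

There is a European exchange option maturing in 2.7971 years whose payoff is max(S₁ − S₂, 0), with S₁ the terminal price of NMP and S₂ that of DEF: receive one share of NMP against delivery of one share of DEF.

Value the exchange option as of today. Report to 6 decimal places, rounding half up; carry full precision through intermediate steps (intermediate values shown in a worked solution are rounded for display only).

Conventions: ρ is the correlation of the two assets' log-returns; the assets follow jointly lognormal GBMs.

exchange price = 30.815605

σ_eff = √(σ₁² + σ₂² − 2ρσ₁σ₂) = √(0.5422² + 0.1662² − 2·0.1763·0.5422·0.1662) = 0.538358
d₁ = (ln(S₁/S₂) + (q₂ − q₁ + σ_eff²/2)T) / (σ_eff√T) = (ln(122.13/165.84) + (0.0 − 0.0 + 0.144915)·2.7971) / 0.900378 = 0.110402
d₂ = d₁ − σ_eff√T = 0.110402 − 0.900378 = -0.789977
N(d₁) = 0.543955,  N(d₂) = 0.214771
V = S₁·e^{−q₁T}·N(d₁) − S₂·e^{−q₂T}·N(d₂) = 66.433171 − 35.617566 = 30.815605
Key observation: r never enters — measured in units of DEF, the claim is a call on S₁/S₂ struck at 1, so only the dividend yields and σ_eff matter.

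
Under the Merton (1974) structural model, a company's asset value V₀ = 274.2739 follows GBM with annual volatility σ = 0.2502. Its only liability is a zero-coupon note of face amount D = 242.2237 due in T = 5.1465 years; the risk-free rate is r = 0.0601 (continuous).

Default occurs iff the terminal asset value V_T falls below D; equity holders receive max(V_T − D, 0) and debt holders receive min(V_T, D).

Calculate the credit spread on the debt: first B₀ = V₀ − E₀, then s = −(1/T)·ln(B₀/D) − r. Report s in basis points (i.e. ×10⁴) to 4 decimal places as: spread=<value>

spread=179.4002

Equity is a call on the firm's assets struck at D = 242.2237:
d₁ = [ln(V₀/D) + (r + σ²/2)T] / (σ√T)
   = [ln(274.2739/242.2237) + (0.0601 + 0.5·0.2502²)·5.1465] / (0.2502·√5.1465)
   = [0.124266 + 0.470390] / 0.567601 = 1.047665
d₂ = d₁ − σ√T = 1.047665 − 0.567601 = 0.480064
N(d₁) = 0.852603,  N(d₂) = 0.684409,  e^(−rT) = 0.733957
E₀ = V₀·N(d₁) − D·e^(−rT)·N(d₂)
   = 274.2739·0.852603 − 242.2237·0.733957·0.684409 = 112.171419
B₀ = V₀ − E₀ = 274.2739 − 112.171419 = 162.102481
spread = −(1/T)·ln(B₀/D) − r = −(1/5.1465)·ln(162.102481/242.2237) − 0.0601 = 0.01794002
in basis points: 0.01794002 × 10⁴ = 179.4002 bp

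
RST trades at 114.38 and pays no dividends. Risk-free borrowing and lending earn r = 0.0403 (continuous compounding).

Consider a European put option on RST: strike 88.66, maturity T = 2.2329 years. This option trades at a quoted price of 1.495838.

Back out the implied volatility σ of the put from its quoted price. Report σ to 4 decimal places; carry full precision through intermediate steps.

At σ = 0.1906 the Black–Scholes value reproduces the quote:
σ√T = 0.1906·√2.2329 = 0.284812
d₁ = (ln(S/K) + (r+σ²/2)T) / (σ√T) = (ln(114.38/88.66) + (0.0403+0.1906²/2)·2.2329) / 0.284812 = (0.254717 + 0.130545) / 0.284812 = 1.352691
d₂ = d₁ − σ√T = 1.352691 − 0.284812 = 1.067880
e^{−rT} = 0.913944
N(−d₁) = 0.088077,  N(−d₂) = 0.142787
V = K·e^{−rT}·N(−d₂) − S·N(−d₁) = 11.570099 − 10.074261 = 1.495838 (matching the quote); vega is positive throughout, so no other σ reproduces this price

sigma = 0.1906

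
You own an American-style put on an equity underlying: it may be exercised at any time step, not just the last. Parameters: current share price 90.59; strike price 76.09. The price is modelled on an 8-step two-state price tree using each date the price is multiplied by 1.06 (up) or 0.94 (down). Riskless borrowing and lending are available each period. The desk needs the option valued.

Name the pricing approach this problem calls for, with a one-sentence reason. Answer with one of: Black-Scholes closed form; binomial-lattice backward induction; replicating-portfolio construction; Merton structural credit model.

framework: binomial-lattice backward induction

Key observation: the defining feature is the embedded early-exercise option across 8 discrete dates on the spot-90.59 tree; pricing the strike-76.09 put means working backward with an exercise test at every node.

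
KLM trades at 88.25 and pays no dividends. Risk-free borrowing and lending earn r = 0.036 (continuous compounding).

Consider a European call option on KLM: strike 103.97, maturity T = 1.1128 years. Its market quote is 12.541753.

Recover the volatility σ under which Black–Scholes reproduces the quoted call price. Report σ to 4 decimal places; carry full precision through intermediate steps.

At σ = 0.4534 the Black–Scholes value reproduces the quote:
σ√T = 0.4534·√1.1128 = 0.478289
d₁ = (ln(S/K) + (r+σ²/2)T) / (σ√T) = (ln(88.25/103.97) + (0.036+0.4534²/2)·1.1128) / 0.478289 = (-0.163929 + 0.154441) / 0.478289 = -0.019837
d₂ = d₁ − σ√T = -0.019837 − 0.478289 = -0.498126
e^{−rT} = 0.960731
N(d₁) = 0.492087,  N(d₂) = 0.309198
V = S·N(d₁) − K·e^{−rT}·N(d₂) = 43.426646 − 30.884893 = 12.541753 (matching the quote); vega is positive throughout, so no other σ reproduces this price

sigma = 0.4534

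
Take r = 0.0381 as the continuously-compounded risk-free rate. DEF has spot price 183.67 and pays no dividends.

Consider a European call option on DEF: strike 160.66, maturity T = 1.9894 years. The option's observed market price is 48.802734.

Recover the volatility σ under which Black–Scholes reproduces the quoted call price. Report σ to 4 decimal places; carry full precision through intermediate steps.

At σ = 0.3035 the Black–Scholes value reproduces the quote:
σ√T = 0.3035·√1.9894 = 0.428075
d₁ = (ln(S/K) + (r+σ²/2)T) / (σ√T) = (ln(183.67/160.66) + (0.0381+0.3035²/2)·1.9894) / 0.428075 = (0.133850 + 0.167420) / 0.428075 = 0.703780
d₂ = d₁ − σ√T = 0.703780 − 0.428075 = 0.275705
e^{−rT} = 0.927005
N(d₁) = 0.759215,  N(d₂) = 0.608613
V = S·N(d₁) − K·e^{−rT}·N(d₂) = 139.445037 − 90.642303 = 48.802734 (the observed quote) — the price is monotone increasing in volatility, hence this σ is the only solution

sigma = 0.3035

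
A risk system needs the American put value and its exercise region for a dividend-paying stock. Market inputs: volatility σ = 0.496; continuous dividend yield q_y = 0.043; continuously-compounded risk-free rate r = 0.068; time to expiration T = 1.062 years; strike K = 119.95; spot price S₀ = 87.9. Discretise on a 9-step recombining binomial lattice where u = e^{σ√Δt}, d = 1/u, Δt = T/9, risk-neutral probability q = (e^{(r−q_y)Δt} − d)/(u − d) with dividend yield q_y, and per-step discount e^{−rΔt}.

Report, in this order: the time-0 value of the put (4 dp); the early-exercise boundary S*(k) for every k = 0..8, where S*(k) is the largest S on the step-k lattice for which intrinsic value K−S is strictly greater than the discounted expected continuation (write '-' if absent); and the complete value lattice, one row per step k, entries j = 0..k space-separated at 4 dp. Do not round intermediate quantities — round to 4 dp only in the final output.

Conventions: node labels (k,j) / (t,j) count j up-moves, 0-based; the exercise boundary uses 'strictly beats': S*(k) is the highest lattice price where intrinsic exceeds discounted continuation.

Δt=0.11800, u=1.18576, d=0.84334, q=0.46614, disc=e^(-rΔt)=0.99201
k=9 terminal: V=max(K-S,0) → 100.9818 93.2803 82.4518 67.2268 45.8202 15.7219 0.0000 0.0000 0.0000 0.0000
k=8: j=0 S=22.4917 intr=97.4583 cont=96.6135 V=97.4583[EX]; j=1 S=31.6238 intr=88.3262 cont=87.5276 V=88.3262[EX]; j=2 S=44.4637 intr=75.4863 cont=74.7527 V=75.4863[EX]; j=3 S=62.5169 intr=57.4331 cont=56.7909 V=57.4331[EX]; j=4 S=87.9000 intr=32.0500 cont=31.5362 V=32.0500[EX]; j=5 S=123.5892 intr=0.0000 cont=8.3263 V=8.3263[hold]; j=6 S=173.7689 intr=0.0000 cont=0.0000 V=0.0000[hold]; j=7 S=244.3226 intr=0.0000 cont=0.0000 V=0.0000[hold]; j=8 S=343.5225 intr=0.0000 cont=0.0000 V=0.0000[hold]  S*(8)=87.9000
k=7: j=0 S=26.6697 intr=93.2803 cont=92.4566 V=93.2803[EX]; j=1 S=37.4982 intr=82.4518 cont=81.6830 V=82.4518[EX]; j=2 S=52.7232 intr=67.2268 cont=66.5350 V=67.2268[EX]; j=3 S=74.1298 intr=45.8202 cont=45.2367 V=45.8202[EX]; j=4 S=104.2281 intr=15.7219 cont=20.8238 V=20.8238[hold]; j=5 S=146.5468 intr=0.0000 cont=4.4096 V=4.4096[hold]; j=6 S=206.0477 intr=0.0000 cont=0.0000 V=0.0000[hold]; j=7 S=289.7073 intr=0.0000 cont=0.0000 V=0.0000[hold]  S*(7)=74.1298
k=6: j=0 S=31.6238 intr=88.3262 cont=87.5276 V=88.3262[EX]; j=1 S=44.4637 intr=75.4863 cont=74.7527 V=75.4863[EX]; j=2 S=62.5169 intr=57.4331 cont=56.7909 V=57.4331[EX]; j=3 S=87.9000 intr=32.0500 cont=33.8954 V=33.8954[hold]; j=4 S=123.5892 intr=0.0000 cont=13.0673 V=13.0673[hold]; j=5 S=173.7689 intr=0.0000 cont=2.3353 V=2.3353[hold]; j=6 S=244.3226 intr=0.0000 cont=0.0000 V=0.0000[hold]  S*(6)=62.5169
k=5: j=0 S=37.4982 intr=82.4518 cont=81.6830 V=82.4518[EX]; j=1 S=52.7232 intr=67.2268 cont=66.5350 V=67.2268[EX]; j=2 S=74.1298 intr=45.8202 cont=46.0900 V=46.0900[hold]; j=3 S=104.2281 intr=15.7219 cont=23.9934 V=23.9934[hold]; j=4 S=146.5468 intr=0.0000 cont=8.0003 V=8.0003[hold]; j=5 S=206.0477 intr=0.0000 cont=1.2368 V=1.2368[hold]  S*(5)=52.7232
k=4: j=0 S=44.4637 intr=75.4863 cont=74.7527 V=75.4863[EX]; j=1 S=62.5169 intr=57.4331 cont=56.9157 V=57.4331[EX]; j=2 S=87.9000 intr=32.0500 cont=35.5040 V=35.5040[hold]; j=3 S=123.5892 intr=0.0000 cont=16.4063 V=16.4063[hold]; j=4 S=173.7689 intr=0.0000 cont=4.8088 V=4.8088[hold]  S*(4)=62.5169
k=3: j=0 S=52.7232 intr=67.2268 cont=66.5350 V=67.2268[EX]; j=1 S=74.1298 intr=45.8202 cont=46.8339 V=46.8339[hold]; j=2 S=104.2281 intr=15.7219 cont=26.3893 V=26.3893[hold]; j=3 S=146.5468 intr=0.0000 cont=10.9124 V=10.9124[hold]  S*(3)=52.7232
k=2: j=0 S=62.5169 intr=57.4331 cont=57.2596 V=57.4331[EX]; j=1 S=87.9000 intr=32.0500 cont=37.0058 V=37.0058[hold]; j=2 S=123.5892 intr=0.0000 cont=19.0217 V=19.0217[hold]  S*(2)=62.5169
k=1: j=0 S=74.1298 intr=45.8202 cont=47.5283 V=47.5283[hold]; j=1 S=104.2281 intr=15.7219 cont=28.3940 V=28.3940[hold]  S*(1)=-
k=0: j=0 S=87.9000 intr=32.0500 cont=38.3006 V=38.3006[hold]  S*(0)=-

price = 38.3006
boundary = - - 62.5169 52.7232 62.5169 52.7232 62.5169 74.1298 87.9000
tree:
38.3006
47.5283 28.3940
57.4331 37.0058 19.0217
67.2268 46.8339 26.3893 10.9124
75.4863 57.4331 35.5040 16.4063 4.8088
82.4518 67.2268 46.0900 23.9934 8.0003 1.2368
88.3262 75.4863 57.4331 33.8954 13.0673 2.3353 0.0000
93.2803 82.4518 67.2268 45.8202 20.8238 4.4096 0.0000 0.0000
97.4583 88.3262 75.4863 57.4331 32.0500 8.3263 0.0000 0.0000 0.0000
100.9818 93.2803 82.4518 67.2268 45.8202 15.7219 0.0000 0.0000 0.0000 0.0000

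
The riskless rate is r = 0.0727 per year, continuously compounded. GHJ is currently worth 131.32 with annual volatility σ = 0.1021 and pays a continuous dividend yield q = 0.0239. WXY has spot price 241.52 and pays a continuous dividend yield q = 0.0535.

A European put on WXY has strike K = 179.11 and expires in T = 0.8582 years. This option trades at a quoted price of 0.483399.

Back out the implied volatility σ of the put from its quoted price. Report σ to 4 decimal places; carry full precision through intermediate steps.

sigma = 0.1886

At σ = 0.1886 the Black–Scholes value reproduces the quote:
σ√T = 0.1886·√0.8582 = 0.174717
d₁ = (ln(S/K) + (r−q+σ²/2)T) / (σ√T) = (ln(241.52/179.11) + (0.0727−0.0535+0.1886²/2)·0.8582) / 0.174717 = (0.298952 + 0.031741) / 0.174717 = 1.892730
d₂ = d₁ − σ√T = 1.892730 − 0.174717 = 1.718012
e^{−rT} = 0.939515
e^{−qT} = 0.955124
N(−d₁) = 0.029197,  N(−d₂) = 0.042897
V = K·e^{−rT}·N(−d₂) − S·e^{−qT}·N(−d₁) = 7.218591 − 6.735191 = 0.483399 (equal to the quote); since ∂V/∂σ > 0 for all σ, the implied volatility is unique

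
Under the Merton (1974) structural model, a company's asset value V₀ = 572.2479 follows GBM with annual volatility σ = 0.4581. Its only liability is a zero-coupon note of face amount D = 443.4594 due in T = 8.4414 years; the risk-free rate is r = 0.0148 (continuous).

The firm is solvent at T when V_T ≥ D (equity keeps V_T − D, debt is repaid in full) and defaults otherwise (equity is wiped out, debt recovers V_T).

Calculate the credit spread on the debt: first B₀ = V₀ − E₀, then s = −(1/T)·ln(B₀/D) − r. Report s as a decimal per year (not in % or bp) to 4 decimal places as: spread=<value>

Apply the equity-as-call identities (strike 443.4594, horizon 8.4414 years):
d₁ = [ln(V₀/D) + (r + σ²/2)T] / (σ√T)
   = [ln(572.2479/443.4594) + (0.0148 + 0.5·0.4581²)·8.4414] / (0.4581·√8.4414)
   = [0.254966 + 1.010670] / 1.330968 = 0.950914
d₂ = d₁ − σ√T = 0.950914 − 1.330968 = -0.380053
N(d₁) = 0.829176,  N(d₂) = 0.351953,  e^(−rT) = 0.882556
E₀ = V₀·N(d₁) − D·e^(−rT)·N(d₂)
   = 572.2479·0.829176 − 443.4594·0.882556·0.351953 = 336.747691
B₀ = V₀ − E₀ = 572.2479 − 336.747691 = 235.500209
spread = −(1/T)·ln(B₀/D) − r = −(1/8.4414)·ln(235.500209/443.4594) − 0.0148 = 0.06017506

spread=0.0602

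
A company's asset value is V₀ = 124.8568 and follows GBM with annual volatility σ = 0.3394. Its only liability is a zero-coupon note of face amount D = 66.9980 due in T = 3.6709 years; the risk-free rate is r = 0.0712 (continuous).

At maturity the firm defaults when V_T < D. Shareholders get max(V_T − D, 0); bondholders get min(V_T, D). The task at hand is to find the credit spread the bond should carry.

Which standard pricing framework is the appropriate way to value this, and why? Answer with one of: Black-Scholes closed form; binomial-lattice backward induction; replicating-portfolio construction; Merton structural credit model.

framework: Merton structural credit model

Key observation: the question is about default risk generated by asset-value dynamics against a debt face of 66.9980 — the structural framework prices exactly that.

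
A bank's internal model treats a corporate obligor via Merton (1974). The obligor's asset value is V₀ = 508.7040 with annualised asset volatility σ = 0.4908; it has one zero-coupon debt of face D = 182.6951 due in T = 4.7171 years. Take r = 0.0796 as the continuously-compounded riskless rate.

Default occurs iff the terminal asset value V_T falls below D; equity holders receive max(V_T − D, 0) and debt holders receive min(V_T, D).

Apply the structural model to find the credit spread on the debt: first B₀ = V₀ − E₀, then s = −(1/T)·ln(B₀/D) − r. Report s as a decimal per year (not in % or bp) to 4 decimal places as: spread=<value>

Apply the equity-as-call identities (strike 182.6951, horizon 4.7171 years):
d₁ = [ln(V₀/D) + (r + σ²/2)T] / (σ√T)
   = [ln(508.7040/182.6951) + (0.0796 + 0.5·0.4908²)·4.7171] / (0.4908·√4.7171)
   = [1.024048 + 0.943620] / 1.065963 = 1.845906
d₂ = d₁ − σ√T = 1.845906 − 1.065963 = 0.779943
N(d₁) = 0.967547,  N(d₂) = 0.782288,  e^(−rT) = 0.686959
E₀ = V₀·N(d₁) − D·e^(−rT)·N(d₂)
   = 508.7040·0.967547 − 182.6951·0.686959·0.782288 = 394.014831
B₀ = V₀ − E₀ = 508.7040 − 394.014831 = 114.689169
spread = −(1/T)·ln(B₀/D) − r = −(1/4.7171)·ln(114.689169/182.6951) − 0.0796 = 0.01910324

spread=0.0191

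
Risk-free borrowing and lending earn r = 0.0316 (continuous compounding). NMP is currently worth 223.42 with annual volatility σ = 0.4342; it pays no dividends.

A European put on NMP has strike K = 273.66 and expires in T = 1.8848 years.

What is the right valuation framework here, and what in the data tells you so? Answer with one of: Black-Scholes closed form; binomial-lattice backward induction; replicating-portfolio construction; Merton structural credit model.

framework: Black-Scholes closed form

Key observation: a European claim on NMP (strike 273.66) — a lognormal (GBM) underlying with constant rate and volatility — has an exact closed-form value; no lattice or capital structure is involved.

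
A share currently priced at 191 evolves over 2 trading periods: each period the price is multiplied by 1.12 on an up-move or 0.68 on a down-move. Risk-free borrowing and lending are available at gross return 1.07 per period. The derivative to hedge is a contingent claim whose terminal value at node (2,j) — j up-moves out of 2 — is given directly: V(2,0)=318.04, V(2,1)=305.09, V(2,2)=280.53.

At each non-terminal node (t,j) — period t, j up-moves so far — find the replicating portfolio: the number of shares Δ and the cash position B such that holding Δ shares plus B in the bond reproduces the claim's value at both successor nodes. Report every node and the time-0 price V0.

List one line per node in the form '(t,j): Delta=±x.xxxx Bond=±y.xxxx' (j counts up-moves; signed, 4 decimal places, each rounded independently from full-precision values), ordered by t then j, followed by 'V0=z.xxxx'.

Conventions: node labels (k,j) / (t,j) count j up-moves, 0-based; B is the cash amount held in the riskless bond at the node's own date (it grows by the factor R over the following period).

(0,0): Delta=-0.2585 Bond=299.1344
(1,0): Delta=-0.2266 Bond=315.9380
(1,1): Delta=-0.2609 Bond=320.6041
V0=249.7702

Arbitrage-free pricing uses the up-move probability p* = (R−d)/(u−d) = 0.8864, discounting each step at R = 1.07.
At maturity the claim pays: V(2,0)=318.0400, V(2,1)=305.0900, V(2,2)=280.5300
Node (1,0) S=129.8800: V=(p*·305.0900+(1−p*)·318.0400)/1.07=286.5062; Δ=(305.0900−318.0400)/(145.4656−88.3184)=-0.2266; B=V−Δ·S=315.9380
Node (1,1) S=213.9200: V=(p*·280.5300+(1−p*)·305.0900)/1.07=264.7859; Δ=(280.5300−305.0900)/(239.5904−145.4656)=-0.2609; B=V−Δ·S=320.6041
Node (0,0) S=191.0000: V=(p*·264.7859+(1−p*)·286.5062)/1.07=249.7702; Δ=(264.7859−286.5062)/(213.9200−129.8800)=-0.2585; B=V−Δ·S=299.1344
Verification: the root portfolio costs Δ(0,0)·S0 + B(0,0) = 249.7702, matching V0.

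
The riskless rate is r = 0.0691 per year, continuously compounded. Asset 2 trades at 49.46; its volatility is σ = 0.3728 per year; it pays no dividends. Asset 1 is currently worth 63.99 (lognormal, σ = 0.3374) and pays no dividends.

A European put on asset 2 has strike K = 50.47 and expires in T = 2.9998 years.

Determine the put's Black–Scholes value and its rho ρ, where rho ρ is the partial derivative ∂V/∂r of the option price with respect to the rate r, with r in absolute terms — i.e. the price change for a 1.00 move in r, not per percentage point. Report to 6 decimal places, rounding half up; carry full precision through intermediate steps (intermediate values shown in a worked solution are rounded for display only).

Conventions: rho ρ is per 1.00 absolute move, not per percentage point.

σ√T = 0.3728·√2.9998 = 0.645687
d₁ = (ln(S/K) + (r+σ²/2)T) / (σ√T) = (ln(49.46/50.47) + (0.0691+0.3728²/2)·2.9998) / 0.645687 = (-0.020215 + 0.415742) / 0.645687 = 0.612568
d₂ = d₁ − σ√T = 0.612568 − 0.645687 = -0.033119
e^{−rT} = 0.812787
N(−d₁) = 0.270081,  N(−d₂) = 0.513210
Put price V = K·e^{−rT}·N(−d₂) − S·N(−d₁) = 21.052579 − 13.358207 = 7.694372
ρ = −K·T·e^{−rT}·N(−d₂) = -63.153527

price = 7.694372
ρ = -63.153527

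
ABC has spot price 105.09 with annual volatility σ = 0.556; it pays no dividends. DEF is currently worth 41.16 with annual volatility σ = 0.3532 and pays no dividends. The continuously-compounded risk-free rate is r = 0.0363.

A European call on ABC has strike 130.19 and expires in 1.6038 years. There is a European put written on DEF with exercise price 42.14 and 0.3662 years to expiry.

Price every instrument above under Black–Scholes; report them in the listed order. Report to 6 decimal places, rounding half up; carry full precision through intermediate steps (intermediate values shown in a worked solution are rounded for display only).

price(ABC call K=130.19) = 23.227058
price(DEF put K=42.14) = 3.736807

[ABC call K=130.19]
σ√T = 0.556·√1.6038 = 0.704125
d₁ = (ln(S/K) + (r+σ²/2)T) / (σ√T) = (ln(105.09/130.19) + (0.0363+0.556²/2)·1.6038) / 0.704125 = (-0.214178 + 0.306114) / 0.704125 = 0.130568
d₂ = d₁ − σ√T = 0.130568 − 0.704125 = -0.573557
e^{−rT} = 0.943444
N(d₁) = 0.551942,  N(d₂) = 0.283134
price = S·N(d₁) − K·e^{−rT}·N(d₂) = 58.003534 − 34.776476 = 23.227058
[DEF put K=42.14]
σ√T = 0.3532·√0.3662 = 0.213737
d₁ = (ln(S/K) + (r+σ²/2)T) / (σ√T) = (ln(41.16/42.14) + (0.0363+0.3532²/2)·0.3662) / 0.213737 = (-0.023530 + 0.036135) / 0.213737 = 0.058971
d₂ = d₁ − σ√T = 0.058971 − 0.213737 = -0.154766
e^{−rT} = 0.986795
N(−d₁) = 0.476488,  N(−d₂) = 0.561497
price = K·e^{−rT}·N(−d₂) − S·N(−d₁) = 23.349034 − 19.612226 = 3.736807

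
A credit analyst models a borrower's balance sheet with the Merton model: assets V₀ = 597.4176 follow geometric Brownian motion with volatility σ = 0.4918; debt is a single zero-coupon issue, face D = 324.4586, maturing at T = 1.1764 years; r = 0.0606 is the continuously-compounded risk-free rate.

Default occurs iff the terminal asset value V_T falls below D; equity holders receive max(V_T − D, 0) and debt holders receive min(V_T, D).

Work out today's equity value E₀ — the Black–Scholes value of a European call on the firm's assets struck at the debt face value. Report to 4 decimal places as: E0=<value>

Work the structural quantities from V₀ = 597.4176 against face 324.4586:
d₁ = [ln(V₀/D) + (r + σ²/2)T] / (σ√T)
   = [ln(597.4176/324.4586) + (0.0606 + 0.5·0.4918²)·1.1764] / (0.4918·√1.1764)
   = [0.610458 + 0.213556] / 0.533416 = 1.544788
d₂ = d₁ − σ√T = 1.544788 − 0.533416 = 1.011372
N(d₁) = 0.938801,  N(d₂) = 0.844081,  e^(−rT) = 0.931192
E₀ = V₀·N(d₁) − D·e^(−rT)·N(d₂)
   = 597.4176·0.938801 − 324.4586·0.931192·0.844081 = 305.831511

E0=305.8315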